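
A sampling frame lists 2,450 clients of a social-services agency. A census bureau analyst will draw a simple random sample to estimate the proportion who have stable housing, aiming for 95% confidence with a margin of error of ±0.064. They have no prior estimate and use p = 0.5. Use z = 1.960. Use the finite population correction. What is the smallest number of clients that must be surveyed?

Unadjusted: n₀ = 1.960² × 0.50 × 0.50 / 0.064² ≈ 234.47, so n₀ = 235.
Finite population correction with N = 2,450: n = n₀ / (1 + (n₀−1)/N) = 235 / (1 + 234/2450) = 235 / 1.0955 ≈ 214.51.
Rounding up, n = 215.

215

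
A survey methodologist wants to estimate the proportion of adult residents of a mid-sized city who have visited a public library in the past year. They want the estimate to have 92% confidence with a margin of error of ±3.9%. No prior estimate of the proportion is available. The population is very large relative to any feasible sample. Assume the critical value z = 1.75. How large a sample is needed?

With no prior estimate, use p = 0.5, giving p(1−p) = 0.25.
n = z²·p(1−p)/E² = 1.75² × 0.2500 / 0.039² = 3.0625 × 0.2500 / 0.001521 ≈ 503.37.
Rounding up gives n = 504.

504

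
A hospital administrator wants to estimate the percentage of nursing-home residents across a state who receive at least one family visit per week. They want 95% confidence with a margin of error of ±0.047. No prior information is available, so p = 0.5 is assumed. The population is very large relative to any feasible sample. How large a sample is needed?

For 95% confidence, z = 1.960.
With p = 0.5, p(1−p) = 0.25.
n = z²·p(1−p)/E² = 1.960² × 0.2500 / 0.047² = 3.8416 × 0.2500 / 0.002209 ≈ 434.77.
Rounding up gives n = 435.

435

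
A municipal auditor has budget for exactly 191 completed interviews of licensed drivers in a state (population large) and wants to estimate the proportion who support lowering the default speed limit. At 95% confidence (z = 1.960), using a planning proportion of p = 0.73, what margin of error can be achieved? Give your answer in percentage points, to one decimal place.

SE(p̂) = √[p(1−p)/n] = √[0.1971/191] = 0.03212.
E = z × SE = 1.960 × 0.03212 = 0.06296, or 6.3 percentage points.

6.3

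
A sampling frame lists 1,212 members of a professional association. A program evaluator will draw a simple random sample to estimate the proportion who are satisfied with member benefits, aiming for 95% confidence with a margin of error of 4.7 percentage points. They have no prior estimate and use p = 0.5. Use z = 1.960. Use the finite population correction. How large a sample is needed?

321

Unadjusted: n₀ = 1.960² × 0.50 × 0.50 / 0.047² ≈ 434.77, so n₀ = 435.
Finite population correction with N = 1,212: n = n₀ / (1 + (n₀−1)/N) = 435 / (1 + 434/1212) = 435 / 1.3581 ≈ 320.30.
Rounding up, n = 321.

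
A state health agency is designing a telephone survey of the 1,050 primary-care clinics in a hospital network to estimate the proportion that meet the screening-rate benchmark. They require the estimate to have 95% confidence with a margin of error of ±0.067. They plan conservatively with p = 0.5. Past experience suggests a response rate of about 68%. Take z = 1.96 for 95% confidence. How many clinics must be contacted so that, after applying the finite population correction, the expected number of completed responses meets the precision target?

262

Completed interviews needed (unadjusted): n₀ = 1.96² × 0.2500 / 0.067² ≈ 213.95 → 214.
FPC for N = 1,050: n = 214 / (1 + 213/1050) = 214 / 1.2029 ≈ 177.91 → 178.
At a 68% response rate, contacts needed = 178 / 0.68 ≈ 261.76 → 262.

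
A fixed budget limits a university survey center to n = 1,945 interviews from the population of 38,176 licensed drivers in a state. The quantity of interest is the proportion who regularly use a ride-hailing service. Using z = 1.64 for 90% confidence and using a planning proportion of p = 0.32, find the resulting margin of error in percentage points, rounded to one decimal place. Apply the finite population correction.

1.7

Finite-population factor: (N−n)/(N−1) = (38176−1945)/(38176−1) = 0.9491.
SE(p̂) = √[p(1−p)/n · (N−n)/(N−1)] = √[0.2176/1945 × 0.9491] = 0.01030.
E = z × SE = 1.64 × 0.01030 = 0.01690 ≈ 1.7 percentage points.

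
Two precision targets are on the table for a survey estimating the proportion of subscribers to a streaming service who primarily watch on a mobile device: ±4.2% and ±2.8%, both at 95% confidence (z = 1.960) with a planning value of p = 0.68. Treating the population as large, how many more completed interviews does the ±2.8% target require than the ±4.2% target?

At ±4.2%: n = 1.960² × 0.2176 / 0.042² ≈ 473.88 → 474.
At ±2.8%: n = 1.960² × 0.2176 / 0.028² ≈ 1066.24 → 1067.
Additional respondents: 1067 − 474 = 593.

593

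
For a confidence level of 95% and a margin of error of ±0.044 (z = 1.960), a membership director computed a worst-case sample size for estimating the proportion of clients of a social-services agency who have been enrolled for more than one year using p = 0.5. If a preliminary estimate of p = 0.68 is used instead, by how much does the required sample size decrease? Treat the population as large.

65

Conservative (p = 0.5): n = 1.960² × 0.25 / 0.044² ≈ 496.07 → 497.
Using p = 0.68: p(1−p) = 0.2176, so n = 1.960² × 0.2176 / 0.044² ≈ 431.78 → 432.
Reduction: 497 − 432 = 65.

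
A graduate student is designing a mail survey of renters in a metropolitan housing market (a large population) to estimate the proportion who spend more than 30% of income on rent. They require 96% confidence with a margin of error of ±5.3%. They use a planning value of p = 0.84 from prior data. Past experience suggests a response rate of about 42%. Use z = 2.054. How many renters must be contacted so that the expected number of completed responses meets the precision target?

481

Completed interviews needed: n₀ = 2.054² × 0.1344 / 0.053² ≈ 201.86 → 202.
At a 42% response rate, contacts needed = 202 / 0.42 ≈ 480.95 → 481.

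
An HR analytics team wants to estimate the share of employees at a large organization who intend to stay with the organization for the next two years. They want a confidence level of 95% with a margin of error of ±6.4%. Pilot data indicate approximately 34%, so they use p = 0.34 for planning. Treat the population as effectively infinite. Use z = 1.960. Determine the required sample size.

211

With p = 0.34, p(1−p) = 0.2244.
n = z²·p(1−p)/E² = 1.960² × 0.2244 / 0.064² = 3.8416 × 0.2244 / 0.004096 ≈ 210.46.
Rounding up gives n = 211.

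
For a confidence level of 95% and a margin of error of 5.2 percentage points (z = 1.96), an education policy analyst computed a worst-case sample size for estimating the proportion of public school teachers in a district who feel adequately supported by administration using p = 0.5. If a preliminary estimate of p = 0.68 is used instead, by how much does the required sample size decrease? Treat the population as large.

Conservative (p = 0.5): n = 1.96² × 0.25 / 0.052² ≈ 355.18 → 356.
Using p = 0.68: p(1−p) = 0.2176, so n = 1.96² × 0.2176 / 0.052² ≈ 309.15 → 310.
Reduction: 356 − 310 = 46.

46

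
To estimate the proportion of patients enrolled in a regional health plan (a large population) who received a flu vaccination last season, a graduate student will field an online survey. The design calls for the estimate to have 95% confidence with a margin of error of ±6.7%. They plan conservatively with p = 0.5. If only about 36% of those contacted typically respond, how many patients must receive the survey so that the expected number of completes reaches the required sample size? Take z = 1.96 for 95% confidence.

Completed interviews needed: n₀ = 1.96² × 0.2500 / 0.067² ≈ 213.95 → 214.
At a 36% response rate, contacts needed = 214 / 0.36 ≈ 594.44 → 595.

595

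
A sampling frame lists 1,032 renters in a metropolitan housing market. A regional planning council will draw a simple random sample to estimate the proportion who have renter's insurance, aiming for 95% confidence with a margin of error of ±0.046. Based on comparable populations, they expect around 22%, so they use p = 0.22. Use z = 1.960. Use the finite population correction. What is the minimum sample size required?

240

Unadjusted: n₀ = 1.960² × 0.22 × 0.78 / 0.046² ≈ 311.54, so n₀ = 312.
Finite population correction with N = 1,032: n = n₀ / (1 + (n₀−1)/N) = 312 / (1 + 311/1032) = 312 / 1.3014 ≈ 239.75.
Rounding up, n = 240.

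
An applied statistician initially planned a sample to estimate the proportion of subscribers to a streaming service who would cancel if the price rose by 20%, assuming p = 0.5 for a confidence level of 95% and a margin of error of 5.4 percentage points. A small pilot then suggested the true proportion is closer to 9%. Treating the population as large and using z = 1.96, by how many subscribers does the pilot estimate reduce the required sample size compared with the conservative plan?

222

Conservative (p = 0.5): n = 1.96² × 0.25 / 0.054² ≈ 329.36 → 330.
Using p = 0.09: p(1−p) = 0.0819, so n = 1.96² × 0.0819 / 0.054² ≈ 107.90 → 108.
Reduction: 330 − 108 = 222.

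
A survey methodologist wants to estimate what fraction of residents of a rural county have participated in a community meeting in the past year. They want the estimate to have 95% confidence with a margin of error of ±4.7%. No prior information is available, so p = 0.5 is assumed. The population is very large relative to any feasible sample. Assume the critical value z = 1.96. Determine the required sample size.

With p = 0.5, p(1−p) = 0.25.
n = z²·p(1−p)/E² = 1.96² × 0.2500 / 0.047² = 3.8416 × 0.2500 / 0.002209 ≈ 434.77.
Rounding up gives n = 435.

435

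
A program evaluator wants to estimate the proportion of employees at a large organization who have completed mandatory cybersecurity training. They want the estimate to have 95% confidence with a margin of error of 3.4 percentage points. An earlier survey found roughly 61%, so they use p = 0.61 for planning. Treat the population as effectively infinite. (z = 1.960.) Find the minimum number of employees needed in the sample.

791

With p = 0.61, p(1−p) = 0.2379.
n = z²·p(1−p)/E² = 1.960² × 0.2379 / 0.034² = 3.8416 × 0.2379 / 0.001156 ≈ 790.59.
Rounding up gives n = 791.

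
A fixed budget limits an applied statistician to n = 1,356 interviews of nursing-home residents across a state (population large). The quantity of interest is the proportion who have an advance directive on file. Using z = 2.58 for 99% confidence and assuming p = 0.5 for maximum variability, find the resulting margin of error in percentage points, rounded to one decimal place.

SE(p̂) = √[p(1−p)/n] = √[0.2500/1356] = 0.01358.
E = z × SE = 2.58 × 0.01358 = 0.03503, or 3.5 percentage points.

3.5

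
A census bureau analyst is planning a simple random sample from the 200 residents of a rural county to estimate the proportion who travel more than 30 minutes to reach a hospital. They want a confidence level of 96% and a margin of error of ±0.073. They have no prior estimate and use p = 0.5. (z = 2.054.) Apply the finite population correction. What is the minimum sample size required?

100

Unadjusted: n₀ = 2.054² × 0.50 × 0.50 / 0.073² ≈ 197.92, so n₀ = 198.
Finite population correction with N = 200: n = n₀ / (1 + (n₀−1)/N) = 198 / (1 + 197/200) = 198 / 1.9850 ≈ 99.75.
Rounding up, n = 100.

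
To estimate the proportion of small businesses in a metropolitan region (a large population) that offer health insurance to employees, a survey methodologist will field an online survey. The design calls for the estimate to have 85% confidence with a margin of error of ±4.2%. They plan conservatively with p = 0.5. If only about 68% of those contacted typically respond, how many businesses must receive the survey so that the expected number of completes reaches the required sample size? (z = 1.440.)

433

Completed interviews needed: n₀ = 1.440² × 0.2500 / 0.042² ≈ 293.88 → 294.
At a 68% response rate, contacts needed = 294 / 0.68 ≈ 432.35 → 433.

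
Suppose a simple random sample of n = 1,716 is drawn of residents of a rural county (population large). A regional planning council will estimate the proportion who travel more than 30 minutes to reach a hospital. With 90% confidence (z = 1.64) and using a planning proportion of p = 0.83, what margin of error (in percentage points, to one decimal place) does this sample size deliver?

SE(p̂) = √[p(1−p)/n] = √[0.1411/1716] = 0.00907.
E = z × SE = 1.64 × 0.00907 = 0.01487, or 1.5 percentage points.

1.5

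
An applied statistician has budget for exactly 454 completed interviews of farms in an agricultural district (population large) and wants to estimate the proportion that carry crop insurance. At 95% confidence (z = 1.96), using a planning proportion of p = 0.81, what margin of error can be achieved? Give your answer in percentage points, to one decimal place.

SE(p̂) = √[p(1−p)/n] = √[0.1539/454] = 0.01841.
E = z × SE = 1.96 × 0.01841 = 0.03609, or 3.6 percentage points.

3.6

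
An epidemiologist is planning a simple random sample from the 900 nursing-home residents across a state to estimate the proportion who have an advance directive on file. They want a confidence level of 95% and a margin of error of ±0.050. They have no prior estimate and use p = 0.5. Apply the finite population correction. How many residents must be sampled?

270

For 95% confidence, z = 1.96.
Unadjusted: n₀ = 1.96² × 0.50 × 0.50 / 0.050² ≈ 384.16, so n₀ = 385.
Finite population correction with N = 900: n = n₀ / (1 + (n₀−1)/N) = 385 / (1 + 384/900) = 385 / 1.4267 ≈ 269.86.
Rounding up, n = 270.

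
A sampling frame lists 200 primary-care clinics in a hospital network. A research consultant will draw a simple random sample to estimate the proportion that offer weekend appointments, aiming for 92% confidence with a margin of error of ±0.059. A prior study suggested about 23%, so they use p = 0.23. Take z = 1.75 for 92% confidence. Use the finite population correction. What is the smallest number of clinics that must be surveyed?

88

Unadjusted: n₀ = 1.75² × 0.23 × 0.77 / 0.059² ≈ 155.81, so n₀ = 156.
Finite population correction with N = 200: n = n₀ / (1 + (n₀−1)/N) = 156 / (1 + 155/200) = 156 / 1.7750 ≈ 87.89.
Rounding up, n = 88.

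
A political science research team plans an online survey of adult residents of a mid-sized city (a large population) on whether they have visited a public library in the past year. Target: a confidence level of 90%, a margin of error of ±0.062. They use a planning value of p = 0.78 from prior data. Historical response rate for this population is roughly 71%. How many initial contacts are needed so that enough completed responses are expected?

171

For 90% confidence, z = 1.645.
Completed interviews needed: n₀ = 1.645² × 0.1716 / 0.062² ≈ 120.80 → 121.
At a 71% response rate, contacts needed = 121 / 0.71 ≈ 170.42 → 171.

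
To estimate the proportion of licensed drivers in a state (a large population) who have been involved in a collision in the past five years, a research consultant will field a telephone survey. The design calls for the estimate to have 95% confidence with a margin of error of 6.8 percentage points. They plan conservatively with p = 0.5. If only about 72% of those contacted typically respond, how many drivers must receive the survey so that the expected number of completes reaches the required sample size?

For 95% confidence, z = 1.960.
Completed interviews needed: n₀ = 1.960² × 0.2500 / 0.068² ≈ 207.70 → 208.
At a 72% response rate, contacts needed = 208 / 0.72 ≈ 288.89 → 289.

289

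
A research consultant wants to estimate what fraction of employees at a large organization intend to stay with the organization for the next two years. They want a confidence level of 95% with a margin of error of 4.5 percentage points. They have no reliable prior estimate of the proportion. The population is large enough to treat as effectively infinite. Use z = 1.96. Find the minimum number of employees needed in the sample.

With no prior estimate, use p = 0.5, giving p(1−p) = 0.25.
n = z²·p(1−p)/E² = 1.96² × 0.2500 / 0.045² = 3.8416 × 0.2500 / 0.002025 ≈ 474.27.
Rounding up gives n = 475.

475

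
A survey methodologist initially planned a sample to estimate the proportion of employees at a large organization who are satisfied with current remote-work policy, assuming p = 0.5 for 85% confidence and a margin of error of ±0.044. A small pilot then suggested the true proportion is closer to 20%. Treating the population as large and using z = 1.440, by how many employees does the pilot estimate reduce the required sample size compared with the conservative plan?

96

Conservative (p = 0.5): n = 1.440² × 0.25 / 0.044² ≈ 267.77 → 268.
Using p = 0.20: p(1−p) = 0.1600, so n = 1.440² × 0.1600 / 0.044² ≈ 171.37 → 172.
Reduction: 268 − 172 = 96.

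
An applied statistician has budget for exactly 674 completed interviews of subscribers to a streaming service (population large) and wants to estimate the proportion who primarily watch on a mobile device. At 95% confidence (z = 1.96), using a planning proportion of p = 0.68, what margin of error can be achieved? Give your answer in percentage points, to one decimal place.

3.5

SE(p̂) = √[p(1−p)/n] = √[0.2176/674] = 0.01797.
E = z × SE = 1.96 × 0.01797 = 0.03522, or 3.5 percentage points.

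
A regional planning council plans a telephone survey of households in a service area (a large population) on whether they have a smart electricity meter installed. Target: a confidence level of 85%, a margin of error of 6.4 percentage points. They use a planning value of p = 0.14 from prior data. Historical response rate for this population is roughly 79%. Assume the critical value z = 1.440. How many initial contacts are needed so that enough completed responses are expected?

78

Completed interviews needed: n₀ = 1.440² × 0.1204 / 0.064² ≈ 60.95 → 61.
At a 79% response rate, contacts needed = 61 / 0.79 ≈ 77.22 → 78.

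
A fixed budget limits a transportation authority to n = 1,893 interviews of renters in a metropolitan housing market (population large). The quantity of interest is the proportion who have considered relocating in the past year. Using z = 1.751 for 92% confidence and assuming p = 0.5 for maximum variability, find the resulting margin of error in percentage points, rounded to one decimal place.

2.0

SE(p̂) = √[p(1−p)/n] = √[0.2500/1893] = 0.01149.
E = z × SE = 1.751 × 0.01149 = 0.02012, or 2.0 percentage points.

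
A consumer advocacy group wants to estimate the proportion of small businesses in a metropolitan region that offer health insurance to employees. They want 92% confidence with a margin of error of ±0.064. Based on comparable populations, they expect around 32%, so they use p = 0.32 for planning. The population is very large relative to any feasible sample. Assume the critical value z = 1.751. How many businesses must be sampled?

With p = 0.32, p(1−p) = 0.2176.
n = z²·p(1−p)/E² = 1.751² × 0.2176 / 0.064² = 3.0660 × 0.2176 / 0.004096 ≈ 162.88.
Rounding up gives n = 163.

163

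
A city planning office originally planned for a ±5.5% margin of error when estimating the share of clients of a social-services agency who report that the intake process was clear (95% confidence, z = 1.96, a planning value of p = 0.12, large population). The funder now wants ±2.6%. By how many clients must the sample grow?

466

At ±5.5%: n = 1.96² × 0.1056 / 0.055² ≈ 134.11 → 135.
At ±2.6%: n = 1.96² × 0.1056 / 0.026² ≈ 600.11 → 601.
Additional respondents: 601 − 135 = 466.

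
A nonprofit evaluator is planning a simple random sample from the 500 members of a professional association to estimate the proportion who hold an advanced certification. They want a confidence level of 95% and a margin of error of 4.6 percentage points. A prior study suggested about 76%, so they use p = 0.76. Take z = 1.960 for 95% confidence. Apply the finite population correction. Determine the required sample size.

Unadjusted: n₀ = 1.960² × 0.76 × 0.24 / 0.046² ≈ 331.15, so n₀ = 332.
Finite population correction with N = 500: n = n₀ / (1 + (n₀−1)/N) = 332 / (1 + 331/500) = 332 / 1.6620 ≈ 199.76.
Rounding up, n = 200.

200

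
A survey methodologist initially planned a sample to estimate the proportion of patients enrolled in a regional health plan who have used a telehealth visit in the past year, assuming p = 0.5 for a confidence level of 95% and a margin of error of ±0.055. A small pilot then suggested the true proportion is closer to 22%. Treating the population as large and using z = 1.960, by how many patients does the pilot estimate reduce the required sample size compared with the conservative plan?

100

Conservative (p = 0.5): n = 1.960² × 0.25 / 0.055² ≈ 317.49 → 318.
Using p = 0.22: p(1−p) = 0.1716, so n = 1.960² × 0.1716 / 0.055² ≈ 217.92 → 218.
Reduction: 318 − 218 = 100.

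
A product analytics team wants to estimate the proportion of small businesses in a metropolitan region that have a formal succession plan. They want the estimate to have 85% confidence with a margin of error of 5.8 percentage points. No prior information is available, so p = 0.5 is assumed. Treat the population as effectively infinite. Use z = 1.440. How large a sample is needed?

155

With p = 0.5, p(1−p) = 0.25.
n = z²·p(1−p)/E² = 1.440² × 0.2500 / 0.058² = 2.0736 × 0.2500 / 0.003364 ≈ 154.10.
Rounding up gives n = 155.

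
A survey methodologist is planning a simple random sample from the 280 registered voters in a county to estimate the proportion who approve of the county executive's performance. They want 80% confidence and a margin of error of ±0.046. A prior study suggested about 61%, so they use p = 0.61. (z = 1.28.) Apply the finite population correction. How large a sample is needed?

112

Unadjusted: n₀ = 1.28² × 0.61 × 0.39 / 0.046² ≈ 184.20, so n₀ = 185.
Finite population correction with N = 280: n = n₀ / (1 + (n₀−1)/N) = 185 / (1 + 184/280) = 185 / 1.6571 ≈ 111.64.
Rounding up, n = 112.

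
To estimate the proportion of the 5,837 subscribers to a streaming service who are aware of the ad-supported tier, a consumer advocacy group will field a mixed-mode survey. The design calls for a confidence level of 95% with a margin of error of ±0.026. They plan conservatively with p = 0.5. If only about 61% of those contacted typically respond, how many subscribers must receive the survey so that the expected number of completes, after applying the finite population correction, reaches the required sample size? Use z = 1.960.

1874

Completed interviews needed (unadjusted): n₀ = 1.960² × 0.2500 / 0.026² ≈ 1420.71 → 1421.
FPC for N = 5,837: n = 1421 / (1 + 1420/5837) = 1421 / 1.2433 ≈ 1142.95 → 1143.
At a 61% response rate, contacts needed = 1143 / 0.61 ≈ 1873.77 → 1874.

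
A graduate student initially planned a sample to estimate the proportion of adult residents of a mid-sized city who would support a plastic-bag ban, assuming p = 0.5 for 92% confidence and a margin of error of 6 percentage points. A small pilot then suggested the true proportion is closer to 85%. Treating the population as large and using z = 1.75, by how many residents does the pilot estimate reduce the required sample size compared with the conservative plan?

104

Conservative (p = 0.5): n = 1.75² × 0.25 / 0.060² ≈ 212.67 → 213.
Using p = 0.85: p(1−p) = 0.1275, so n = 1.75² × 0.1275 / 0.060² ≈ 108.46 → 109.
Reduction: 213 − 109 = 104.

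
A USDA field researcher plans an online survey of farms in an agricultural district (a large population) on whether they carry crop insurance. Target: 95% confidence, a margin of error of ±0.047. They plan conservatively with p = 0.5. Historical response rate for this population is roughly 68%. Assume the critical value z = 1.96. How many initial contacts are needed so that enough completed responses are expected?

Completed interviews needed: n₀ = 1.96² × 0.2500 / 0.047² ≈ 434.77 → 435.
At a 68% response rate, contacts needed = 435 / 0.68 ≈ 639.71 → 640.

640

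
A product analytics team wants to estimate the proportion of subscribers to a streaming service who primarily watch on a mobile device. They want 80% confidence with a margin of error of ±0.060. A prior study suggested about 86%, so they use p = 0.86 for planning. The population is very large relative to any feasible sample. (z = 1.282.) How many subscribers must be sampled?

55

With p = 0.86, p(1−p) = 0.1204.
n = z²·p(1−p)/E² = 1.282² × 0.1204 / 0.060² = 1.6435 × 0.1204 / 0.003600 ≈ 54.97.
Rounding up gives n = 55.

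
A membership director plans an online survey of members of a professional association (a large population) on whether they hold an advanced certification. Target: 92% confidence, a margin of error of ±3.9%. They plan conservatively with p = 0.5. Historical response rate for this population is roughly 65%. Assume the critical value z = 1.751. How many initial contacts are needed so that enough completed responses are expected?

Completed interviews needed: n₀ = 1.751² × 0.2500 / 0.039² ≈ 503.94 → 504.
At a 65% response rate, contacts needed = 504 / 0.65 ≈ 775.38 → 776.

776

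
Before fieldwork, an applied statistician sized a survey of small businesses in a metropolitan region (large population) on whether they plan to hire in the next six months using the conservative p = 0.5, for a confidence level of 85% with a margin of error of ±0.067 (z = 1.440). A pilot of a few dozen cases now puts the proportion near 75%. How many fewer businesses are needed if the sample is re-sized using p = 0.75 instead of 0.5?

29

Conservative (p = 0.5): n = 1.440² × 0.25 / 0.067² ≈ 115.48 → 116.
Using p = 0.75: p(1−p) = 0.1875, so n = 1.440² × 0.1875 / 0.067² ≈ 86.61 → 87.
Reduction: 116 − 87 = 29.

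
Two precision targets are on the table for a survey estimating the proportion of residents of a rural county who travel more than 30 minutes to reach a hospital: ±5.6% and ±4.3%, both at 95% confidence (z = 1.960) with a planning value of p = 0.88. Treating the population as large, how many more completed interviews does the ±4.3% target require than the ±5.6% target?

At ±5.6%: n = 1.960² × 0.1056 / 0.056² ≈ 129.36 → 130.
At ±4.3%: n = 1.960² × 0.1056 / 0.043² ≈ 219.40 → 220.
Additional respondents: 220 − 130 = 90.

90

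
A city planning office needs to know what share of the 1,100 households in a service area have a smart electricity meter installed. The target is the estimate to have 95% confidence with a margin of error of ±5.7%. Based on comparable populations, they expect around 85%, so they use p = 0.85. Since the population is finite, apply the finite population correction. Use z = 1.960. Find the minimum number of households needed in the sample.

Unadjusted: n₀ = 1.960² × 0.85 × 0.15 / 0.057² ≈ 150.76, so n₀ = 151.
Finite population correction with N = 1,100: n = n₀ / (1 + (n₀−1)/N) = 151 / (1 + 150/1100) = 151 / 1.1364 ≈ 132.88.
Rounding up, n = 133.

133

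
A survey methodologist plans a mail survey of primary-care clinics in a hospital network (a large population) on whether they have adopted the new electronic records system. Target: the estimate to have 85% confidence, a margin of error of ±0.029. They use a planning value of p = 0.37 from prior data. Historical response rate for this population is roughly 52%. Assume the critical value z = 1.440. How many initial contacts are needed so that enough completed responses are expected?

Completed interviews needed: n₀ = 1.440² × 0.2331 / 0.029² ≈ 574.74 → 575.
At a 52% response rate, contacts needed = 575 / 0.52 ≈ 1105.77 → 1106.

1106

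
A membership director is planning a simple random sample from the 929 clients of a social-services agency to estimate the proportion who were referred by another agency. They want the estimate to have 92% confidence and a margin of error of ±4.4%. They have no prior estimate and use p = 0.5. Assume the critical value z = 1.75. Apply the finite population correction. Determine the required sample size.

278

Unadjusted: n₀ = 1.75² × 0.50 × 0.50 / 0.044² ≈ 395.47, so n₀ = 396.
Finite population correction with N = 929: n = n₀ / (1 + (n₀−1)/N) = 396 / (1 + 395/929) = 396 / 1.4252 ≈ 277.86.
Rounding up, n = 278.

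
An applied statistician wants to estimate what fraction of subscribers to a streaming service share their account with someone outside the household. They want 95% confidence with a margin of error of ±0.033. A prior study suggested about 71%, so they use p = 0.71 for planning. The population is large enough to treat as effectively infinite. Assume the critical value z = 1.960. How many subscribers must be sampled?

727

With p = 0.71, p(1−p) = 0.2059.
n = z²·p(1−p)/E² = 1.960² × 0.2059 / 0.033² = 3.8416 × 0.2059 / 0.001089 ≈ 726.34.
Rounding up gives n = 727.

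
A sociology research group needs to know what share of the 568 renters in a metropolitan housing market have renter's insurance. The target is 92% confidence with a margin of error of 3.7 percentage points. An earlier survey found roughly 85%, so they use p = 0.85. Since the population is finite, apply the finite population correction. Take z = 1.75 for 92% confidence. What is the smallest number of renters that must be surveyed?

Unadjusted: n₀ = 1.75² × 0.85 × 0.15 / 0.037² ≈ 285.22, so n₀ = 286.
Finite population correction with N = 568: n = n₀ / (1 + (n₀−1)/N) = 286 / (1 + 285/568) = 286 / 1.5018 ≈ 190.44.
Rounding up, n = 191.

191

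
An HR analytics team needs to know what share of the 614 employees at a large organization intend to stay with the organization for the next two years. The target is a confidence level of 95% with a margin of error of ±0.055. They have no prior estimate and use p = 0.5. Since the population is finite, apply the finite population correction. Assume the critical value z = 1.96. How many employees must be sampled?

Unadjusted: n₀ = 1.96² × 0.50 × 0.50 / 0.055² ≈ 317.49, so n₀ = 318.
Finite population correction with N = 614: n = n₀ / (1 + (n₀−1)/N) = 318 / (1 + 317/614) = 318 / 1.5163 ≈ 209.72.
Rounding up, n = 210.

210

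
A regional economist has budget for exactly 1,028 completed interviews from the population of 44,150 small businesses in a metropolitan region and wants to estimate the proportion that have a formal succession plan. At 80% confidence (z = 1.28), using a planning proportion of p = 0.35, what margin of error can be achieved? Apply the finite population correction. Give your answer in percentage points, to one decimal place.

1.9

Finite-population factor: (N−n)/(N−1) = (44150−1028)/(44150−1) = 0.9767.
SE(p̂) = √[p(1−p)/n · (N−n)/(N−1)] = √[0.2275/1028 × 0.9767] = 0.01470.
E = z × SE = 1.28 × 0.01470 = 0.01882 ≈ 1.9 percentage points.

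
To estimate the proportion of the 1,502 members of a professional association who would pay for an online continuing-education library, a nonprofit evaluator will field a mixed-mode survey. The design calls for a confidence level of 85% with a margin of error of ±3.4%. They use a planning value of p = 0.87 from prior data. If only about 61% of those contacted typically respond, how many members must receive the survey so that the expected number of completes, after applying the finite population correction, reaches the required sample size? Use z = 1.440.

294

Completed interviews needed (unadjusted): n₀ = 1.440² × 0.1131 / 0.034² ≈ 202.88 → 203.
FPC for N = 1,502: n = 203 / (1 + 202/1502) = 203 / 1.1345 ≈ 178.94 → 179.
At a 61% response rate, contacts needed = 179 / 0.61 ≈ 293.44 → 294.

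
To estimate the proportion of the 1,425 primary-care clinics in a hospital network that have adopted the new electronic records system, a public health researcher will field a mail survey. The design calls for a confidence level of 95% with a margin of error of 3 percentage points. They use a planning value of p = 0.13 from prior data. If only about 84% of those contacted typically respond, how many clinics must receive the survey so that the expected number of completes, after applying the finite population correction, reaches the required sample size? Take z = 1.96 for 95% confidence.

430

Completed interviews needed (unadjusted): n₀ = 1.96² × 0.1131 / 0.030² ≈ 482.76 → 483.
FPC for N = 1,425: n = 483 / (1 + 482/1425) = 483 / 1.3382 ≈ 360.92 → 361.
At an 84% response rate, contacts needed = 361 / 0.84 ≈ 429.76 → 430.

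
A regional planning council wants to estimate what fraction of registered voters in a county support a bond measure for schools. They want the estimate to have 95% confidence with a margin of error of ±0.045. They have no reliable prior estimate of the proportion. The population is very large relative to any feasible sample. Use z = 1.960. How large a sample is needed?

With no prior estimate, use p = 0.5, giving p(1−p) = 0.25.
n = z²·p(1−p)/E² = 1.960² × 0.2500 / 0.045² = 3.8416 × 0.2500 / 0.002025 ≈ 474.27.
Rounding up gives n = 475.

475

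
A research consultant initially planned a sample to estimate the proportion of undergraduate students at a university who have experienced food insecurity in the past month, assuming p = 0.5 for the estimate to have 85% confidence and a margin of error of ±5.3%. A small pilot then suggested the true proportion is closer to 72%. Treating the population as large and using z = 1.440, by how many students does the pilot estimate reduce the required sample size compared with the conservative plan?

36

Conservative (p = 0.5): n = 1.440² × 0.25 / 0.053² ≈ 184.55 → 185.
Using p = 0.72: p(1−p) = 0.2016, so n = 1.440² × 0.2016 / 0.053² ≈ 148.82 → 149.
Reduction: 185 − 149 = 36.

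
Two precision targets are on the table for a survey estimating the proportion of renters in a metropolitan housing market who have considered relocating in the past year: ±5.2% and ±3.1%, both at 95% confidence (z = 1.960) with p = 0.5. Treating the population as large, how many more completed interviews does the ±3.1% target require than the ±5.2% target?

644

At ±5.2%: n = 1.960² × 0.2500 / 0.052² ≈ 355.18 → 356.
At ±3.1%: n = 1.960² × 0.2500 / 0.031² ≈ 999.38 → 1000.
Additional respondents: 1000 − 356 = 644.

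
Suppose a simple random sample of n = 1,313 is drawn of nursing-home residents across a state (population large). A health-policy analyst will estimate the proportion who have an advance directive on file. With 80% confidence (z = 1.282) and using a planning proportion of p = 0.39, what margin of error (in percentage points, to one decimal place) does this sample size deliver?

SE(p̂) = √[p(1−p)/n] = √[0.2379/1313] = 0.01346.
E = z × SE = 1.282 × 0.01346 = 0.01726, or 1.7 percentage points.

1.7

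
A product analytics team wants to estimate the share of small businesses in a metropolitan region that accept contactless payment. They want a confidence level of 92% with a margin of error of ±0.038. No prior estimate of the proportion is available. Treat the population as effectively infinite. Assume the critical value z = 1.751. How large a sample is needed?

531

With no prior estimate, use p = 0.5, giving p(1−p) = 0.25.
n = z²·p(1−p)/E² = 1.751² × 0.2500 / 0.038² = 3.0660 × 0.2500 / 0.001444 ≈ 530.82.
Rounding up gives n = 531.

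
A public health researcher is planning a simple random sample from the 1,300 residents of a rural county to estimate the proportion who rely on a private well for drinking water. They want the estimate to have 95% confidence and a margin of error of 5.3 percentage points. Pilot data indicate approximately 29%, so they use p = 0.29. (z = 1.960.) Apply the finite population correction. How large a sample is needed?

Unadjusted: n₀ = 1.960² × 0.29 × 0.71 / 0.053² ≈ 281.59, so n₀ = 282.
Finite population correction with N = 1,300: n = n₀ / (1 + (n₀−1)/N) = 282 / (1 + 281/1300) = 282 / 1.2162 ≈ 231.88.
Rounding up, n = 232.

232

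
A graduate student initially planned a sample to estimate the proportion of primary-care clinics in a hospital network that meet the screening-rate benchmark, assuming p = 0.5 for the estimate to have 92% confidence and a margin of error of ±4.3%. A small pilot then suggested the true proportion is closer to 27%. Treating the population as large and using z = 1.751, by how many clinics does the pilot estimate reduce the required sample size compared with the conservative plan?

Conservative (p = 0.5): n = 1.751² × 0.25 / 0.043² ≈ 414.55 → 415.
Using p = 0.27: p(1−p) = 0.1971, so n = 1.751² × 0.1971 / 0.043² ≈ 326.83 → 327.
Reduction: 415 − 327 = 88.

88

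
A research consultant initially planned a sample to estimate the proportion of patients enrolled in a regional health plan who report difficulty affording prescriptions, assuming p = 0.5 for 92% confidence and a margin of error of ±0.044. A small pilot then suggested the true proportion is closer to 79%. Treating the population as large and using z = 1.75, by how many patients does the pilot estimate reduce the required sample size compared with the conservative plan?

133

Conservative (p = 0.5): n = 1.75² × 0.25 / 0.044² ≈ 395.47 → 396.
Using p = 0.79: p(1−p) = 0.1659, so n = 1.75² × 0.1659 / 0.044² ≈ 262.43 → 263.
Reduction: 396 − 263 = 133.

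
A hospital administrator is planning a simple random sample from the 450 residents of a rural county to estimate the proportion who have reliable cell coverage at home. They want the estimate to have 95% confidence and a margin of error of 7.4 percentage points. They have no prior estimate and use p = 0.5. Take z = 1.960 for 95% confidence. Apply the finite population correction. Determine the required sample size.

Unadjusted: n₀ = 1.960² × 0.50 × 0.50 / 0.074² ≈ 175.38, so n₀ = 176.
Finite population correction with N = 450: n = n₀ / (1 + (n₀−1)/N) = 176 / (1 + 175/450) = 176 / 1.3889 ≈ 126.72.
Rounding up, n = 127.

127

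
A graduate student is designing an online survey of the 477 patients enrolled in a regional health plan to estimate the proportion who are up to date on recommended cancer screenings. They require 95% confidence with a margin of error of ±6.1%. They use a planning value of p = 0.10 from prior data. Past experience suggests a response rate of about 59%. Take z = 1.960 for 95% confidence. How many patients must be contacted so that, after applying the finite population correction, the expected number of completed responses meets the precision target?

Completed interviews needed (unadjusted): n₀ = 1.960² × 0.0900 / 0.061² ≈ 92.92 → 93.
FPC for N = 477: n = 93 / (1 + 92/477) = 93 / 1.1929 ≈ 77.96 → 78.
At a 59% response rate, contacts needed = 78 / 0.59 ≈ 132.20 → 133.

133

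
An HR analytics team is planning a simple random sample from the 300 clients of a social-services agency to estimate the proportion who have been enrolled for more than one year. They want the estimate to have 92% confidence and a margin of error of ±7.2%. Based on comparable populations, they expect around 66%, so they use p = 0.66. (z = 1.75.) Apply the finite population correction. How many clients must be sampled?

93

Unadjusted: n₀ = 1.75² × 0.66 × 0.34 / 0.072² ≈ 132.57, so n₀ = 133.
Finite population correction with N = 300: n = n₀ / (1 + (n₀−1)/N) = 133 / (1 + 132/300) = 133 / 1.4400 ≈ 92.36.
Rounding up, n = 93.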